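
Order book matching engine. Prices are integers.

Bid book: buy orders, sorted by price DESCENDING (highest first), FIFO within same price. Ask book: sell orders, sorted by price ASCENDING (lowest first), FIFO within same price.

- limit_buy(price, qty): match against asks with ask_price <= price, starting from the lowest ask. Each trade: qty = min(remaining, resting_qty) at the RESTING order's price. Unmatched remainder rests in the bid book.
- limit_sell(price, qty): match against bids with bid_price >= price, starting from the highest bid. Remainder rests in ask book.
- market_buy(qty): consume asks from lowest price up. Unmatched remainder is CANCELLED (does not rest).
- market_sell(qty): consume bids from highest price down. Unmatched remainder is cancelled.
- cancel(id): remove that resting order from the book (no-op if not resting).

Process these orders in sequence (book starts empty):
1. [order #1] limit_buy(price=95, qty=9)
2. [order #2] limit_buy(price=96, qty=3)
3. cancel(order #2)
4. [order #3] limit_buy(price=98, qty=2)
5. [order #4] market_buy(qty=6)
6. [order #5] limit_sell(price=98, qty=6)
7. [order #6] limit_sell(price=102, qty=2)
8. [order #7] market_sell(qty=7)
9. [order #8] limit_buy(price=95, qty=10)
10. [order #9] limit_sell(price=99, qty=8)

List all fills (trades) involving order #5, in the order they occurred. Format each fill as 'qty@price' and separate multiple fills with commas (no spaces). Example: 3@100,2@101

Answer: 2@98

Derivation:
After op 1 [order #1] limit_buy(price=95, qty=9): fills=none; bids=[#1:9@95] asks=[-]
After op 2 [order #2] limit_buy(price=96, qty=3): fills=none; bids=[#2:3@96 #1:9@95] asks=[-]
After op 3 cancel(order #2): fills=none; bids=[#1:9@95] asks=[-]
After op 4 [order #3] limit_buy(price=98, qty=2): fills=none; bids=[#3:2@98 #1:9@95] asks=[-]
After op 5 [order #4] market_buy(qty=6): fills=none; bids=[#3:2@98 #1:9@95] asks=[-]
After op 6 [order #5] limit_sell(price=98, qty=6): fills=#3x#5:2@98; bids=[#1:9@95] asks=[#5:4@98]
After op 7 [order #6] limit_sell(price=102, qty=2): fills=none; bids=[#1:9@95] asks=[#5:4@98 #6:2@102]
After op 8 [order #7] market_sell(qty=7): fills=#1x#7:7@95; bids=[#1:2@95] asks=[#5:4@98 #6:2@102]
After op 9 [order #8] limit_buy(price=95, qty=10): fills=none; bids=[#1:2@95 #8:10@95] asks=[#5:4@98 #6:2@102]
After op 10 [order #9] limit_sell(price=99, qty=8): fills=none; bids=[#1:2@95 #8:10@95] asks=[#5:4@98 #9:8@99 #6:2@102]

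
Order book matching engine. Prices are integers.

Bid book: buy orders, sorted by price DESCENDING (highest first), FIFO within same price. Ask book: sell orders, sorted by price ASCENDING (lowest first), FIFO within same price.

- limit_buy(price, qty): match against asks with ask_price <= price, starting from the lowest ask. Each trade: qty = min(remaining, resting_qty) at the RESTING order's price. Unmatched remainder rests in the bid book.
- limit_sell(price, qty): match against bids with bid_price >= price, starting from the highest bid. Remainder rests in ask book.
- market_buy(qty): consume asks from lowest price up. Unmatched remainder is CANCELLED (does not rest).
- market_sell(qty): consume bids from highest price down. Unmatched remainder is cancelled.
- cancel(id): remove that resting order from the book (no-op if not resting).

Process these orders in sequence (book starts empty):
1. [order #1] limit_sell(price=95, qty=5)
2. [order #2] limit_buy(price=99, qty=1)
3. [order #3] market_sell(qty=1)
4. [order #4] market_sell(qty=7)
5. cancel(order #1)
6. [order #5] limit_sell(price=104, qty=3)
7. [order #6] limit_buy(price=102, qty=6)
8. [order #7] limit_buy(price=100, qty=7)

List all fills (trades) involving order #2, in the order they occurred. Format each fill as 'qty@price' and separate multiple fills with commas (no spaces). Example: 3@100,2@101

Answer: 1@95

Derivation:
After op 1 [order #1] limit_sell(price=95, qty=5): fills=none; bids=[-] asks=[#1:5@95]
After op 2 [order #2] limit_buy(price=99, qty=1): fills=#2x#1:1@95; bids=[-] asks=[#1:4@95]
After op 3 [order #3] market_sell(qty=1): fills=none; bids=[-] asks=[#1:4@95]
After op 4 [order #4] market_sell(qty=7): fills=none; bids=[-] asks=[#1:4@95]
After op 5 cancel(order #1): fills=none; bids=[-] asks=[-]
After op 6 [order #5] limit_sell(price=104, qty=3): fills=none; bids=[-] asks=[#5:3@104]
After op 7 [order #6] limit_buy(price=102, qty=6): fills=none; bids=[#6:6@102] asks=[#5:3@104]
After op 8 [order #7] limit_buy(price=100, qty=7): fills=none; bids=[#6:6@102 #7:7@100] asks=[#5:3@104]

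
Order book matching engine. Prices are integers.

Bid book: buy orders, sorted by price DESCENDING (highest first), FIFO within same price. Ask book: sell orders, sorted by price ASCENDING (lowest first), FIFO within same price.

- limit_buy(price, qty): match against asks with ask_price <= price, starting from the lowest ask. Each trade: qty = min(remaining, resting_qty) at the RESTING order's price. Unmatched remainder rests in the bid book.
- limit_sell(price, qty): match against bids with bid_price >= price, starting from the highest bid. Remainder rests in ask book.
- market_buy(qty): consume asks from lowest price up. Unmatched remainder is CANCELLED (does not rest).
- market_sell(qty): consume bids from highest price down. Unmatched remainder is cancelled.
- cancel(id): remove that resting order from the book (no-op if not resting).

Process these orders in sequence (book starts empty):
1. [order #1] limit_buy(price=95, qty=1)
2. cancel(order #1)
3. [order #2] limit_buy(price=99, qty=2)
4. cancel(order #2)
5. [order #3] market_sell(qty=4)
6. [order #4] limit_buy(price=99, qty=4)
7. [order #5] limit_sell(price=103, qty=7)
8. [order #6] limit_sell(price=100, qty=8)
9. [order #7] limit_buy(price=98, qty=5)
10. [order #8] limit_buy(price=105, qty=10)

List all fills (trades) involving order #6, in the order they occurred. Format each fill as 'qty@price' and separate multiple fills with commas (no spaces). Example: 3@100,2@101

After op 1 [order #1] limit_buy(price=95, qty=1): fills=none; bids=[#1:1@95] asks=[-]
After op 2 cancel(order #1): fills=none; bids=[-] asks=[-]
After op 3 [order #2] limit_buy(price=99, qty=2): fills=none; bids=[#2:2@99] asks=[-]
After op 4 cancel(order #2): fills=none; bids=[-] asks=[-]
After op 5 [order #3] market_sell(qty=4): fills=none; bids=[-] asks=[-]
After op 6 [order #4] limit_buy(price=99, qty=4): fills=none; bids=[#4:4@99] asks=[-]
After op 7 [order #5] limit_sell(price=103, qty=7): fills=none; bids=[#4:4@99] asks=[#5:7@103]
After op 8 [order #6] limit_sell(price=100, qty=8): fills=none; bids=[#4:4@99] asks=[#6:8@100 #5:7@103]
After op 9 [order #7] limit_buy(price=98, qty=5): fills=none; bids=[#4:4@99 #7:5@98] asks=[#6:8@100 #5:7@103]
After op 10 [order #8] limit_buy(price=105, qty=10): fills=#8x#6:8@100 #8x#5:2@103; bids=[#4:4@99 #7:5@98] asks=[#5:5@103]

Answer: 8@100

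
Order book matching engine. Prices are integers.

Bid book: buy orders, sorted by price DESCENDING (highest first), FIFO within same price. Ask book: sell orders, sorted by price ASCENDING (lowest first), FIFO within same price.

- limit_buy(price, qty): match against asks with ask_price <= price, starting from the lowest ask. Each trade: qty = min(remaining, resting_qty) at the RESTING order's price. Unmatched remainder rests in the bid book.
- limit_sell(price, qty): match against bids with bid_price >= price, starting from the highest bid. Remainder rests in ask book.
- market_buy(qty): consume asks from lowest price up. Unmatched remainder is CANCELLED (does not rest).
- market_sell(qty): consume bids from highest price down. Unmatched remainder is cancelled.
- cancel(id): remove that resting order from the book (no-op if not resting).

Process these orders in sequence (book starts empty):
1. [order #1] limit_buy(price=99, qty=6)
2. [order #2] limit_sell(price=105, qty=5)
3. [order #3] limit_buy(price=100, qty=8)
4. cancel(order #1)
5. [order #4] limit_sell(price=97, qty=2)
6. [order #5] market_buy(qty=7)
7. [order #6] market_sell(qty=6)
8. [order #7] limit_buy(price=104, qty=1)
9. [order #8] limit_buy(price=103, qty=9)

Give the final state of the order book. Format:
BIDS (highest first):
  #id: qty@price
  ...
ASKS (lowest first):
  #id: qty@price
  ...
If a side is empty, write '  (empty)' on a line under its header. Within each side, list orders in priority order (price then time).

Answer: BIDS (highest first):
  #7: 1@104
  #8: 9@103
ASKS (lowest first):
  (empty)

Derivation:
After op 1 [order #1] limit_buy(price=99, qty=6): fills=none; bids=[#1:6@99] asks=[-]
After op 2 [order #2] limit_sell(price=105, qty=5): fills=none; bids=[#1:6@99] asks=[#2:5@105]
After op 3 [order #3] limit_buy(price=100, qty=8): fills=none; bids=[#3:8@100 #1:6@99] asks=[#2:5@105]
After op 4 cancel(order #1): fills=none; bids=[#3:8@100] asks=[#2:5@105]
After op 5 [order #4] limit_sell(price=97, qty=2): fills=#3x#4:2@100; bids=[#3:6@100] asks=[#2:5@105]
After op 6 [order #5] market_buy(qty=7): fills=#5x#2:5@105; bids=[#3:6@100] asks=[-]
After op 7 [order #6] market_sell(qty=6): fills=#3x#6:6@100; bids=[-] asks=[-]
After op 8 [order #7] limit_buy(price=104, qty=1): fills=none; bids=[#7:1@104] asks=[-]
After op 9 [order #8] limit_buy(price=103, qty=9): fills=none; bids=[#7:1@104 #8:9@103] asks=[-]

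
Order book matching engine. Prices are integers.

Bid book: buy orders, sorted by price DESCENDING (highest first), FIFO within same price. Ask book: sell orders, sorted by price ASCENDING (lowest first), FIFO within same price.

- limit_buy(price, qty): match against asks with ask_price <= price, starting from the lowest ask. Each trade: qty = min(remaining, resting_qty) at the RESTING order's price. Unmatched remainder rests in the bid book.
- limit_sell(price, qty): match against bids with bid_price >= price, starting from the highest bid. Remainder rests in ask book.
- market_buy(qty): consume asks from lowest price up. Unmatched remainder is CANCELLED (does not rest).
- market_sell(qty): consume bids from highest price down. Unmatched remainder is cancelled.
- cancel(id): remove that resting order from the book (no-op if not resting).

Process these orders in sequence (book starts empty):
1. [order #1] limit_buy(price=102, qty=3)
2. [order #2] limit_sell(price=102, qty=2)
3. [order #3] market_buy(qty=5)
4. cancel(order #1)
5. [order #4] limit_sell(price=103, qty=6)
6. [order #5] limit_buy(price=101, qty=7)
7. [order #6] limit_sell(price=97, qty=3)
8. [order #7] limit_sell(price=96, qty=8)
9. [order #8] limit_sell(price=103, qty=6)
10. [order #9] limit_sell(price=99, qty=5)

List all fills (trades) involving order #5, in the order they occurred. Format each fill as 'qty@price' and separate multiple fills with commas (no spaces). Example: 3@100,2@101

After op 1 [order #1] limit_buy(price=102, qty=3): fills=none; bids=[#1:3@102] asks=[-]
After op 2 [order #2] limit_sell(price=102, qty=2): fills=#1x#2:2@102; bids=[#1:1@102] asks=[-]
After op 3 [order #3] market_buy(qty=5): fills=none; bids=[#1:1@102] asks=[-]
After op 4 cancel(order #1): fills=none; bids=[-] asks=[-]
After op 5 [order #4] limit_sell(price=103, qty=6): fills=none; bids=[-] asks=[#4:6@103]
After op 6 [order #5] limit_buy(price=101, qty=7): fills=none; bids=[#5:7@101] asks=[#4:6@103]
After op 7 [order #6] limit_sell(price=97, qty=3): fills=#5x#6:3@101; bids=[#5:4@101] asks=[#4:6@103]
After op 8 [order #7] limit_sell(price=96, qty=8): fills=#5x#7:4@101; bids=[-] asks=[#7:4@96 #4:6@103]
After op 9 [order #8] limit_sell(price=103, qty=6): fills=none; bids=[-] asks=[#7:4@96 #4:6@103 #8:6@103]
After op 10 [order #9] limit_sell(price=99, qty=5): fills=none; bids=[-] asks=[#7:4@96 #9:5@99 #4:6@103 #8:6@103]

Answer: 3@101,4@101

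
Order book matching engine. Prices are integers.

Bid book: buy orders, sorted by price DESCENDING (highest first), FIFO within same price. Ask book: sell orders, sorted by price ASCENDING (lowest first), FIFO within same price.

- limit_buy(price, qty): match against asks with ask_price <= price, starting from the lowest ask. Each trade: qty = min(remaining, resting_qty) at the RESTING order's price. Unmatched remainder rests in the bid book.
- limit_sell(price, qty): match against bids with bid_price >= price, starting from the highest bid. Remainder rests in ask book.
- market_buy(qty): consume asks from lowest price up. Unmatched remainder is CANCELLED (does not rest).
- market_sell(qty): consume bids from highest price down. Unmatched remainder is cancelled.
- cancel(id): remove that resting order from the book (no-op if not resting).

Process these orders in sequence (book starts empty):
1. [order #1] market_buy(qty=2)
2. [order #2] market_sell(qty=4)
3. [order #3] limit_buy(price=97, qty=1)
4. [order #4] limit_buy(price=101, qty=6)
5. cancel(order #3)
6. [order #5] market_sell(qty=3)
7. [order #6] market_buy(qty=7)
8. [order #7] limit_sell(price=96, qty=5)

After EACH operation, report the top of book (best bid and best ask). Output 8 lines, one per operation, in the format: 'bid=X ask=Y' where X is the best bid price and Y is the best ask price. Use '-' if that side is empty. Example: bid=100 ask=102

After op 1 [order #1] market_buy(qty=2): fills=none; bids=[-] asks=[-]
After op 2 [order #2] market_sell(qty=4): fills=none; bids=[-] asks=[-]
After op 3 [order #3] limit_buy(price=97, qty=1): fills=none; bids=[#3:1@97] asks=[-]
After op 4 [order #4] limit_buy(price=101, qty=6): fills=none; bids=[#4:6@101 #3:1@97] asks=[-]
After op 5 cancel(order #3): fills=none; bids=[#4:6@101] asks=[-]
After op 6 [order #5] market_sell(qty=3): fills=#4x#5:3@101; bids=[#4:3@101] asks=[-]
After op 7 [order #6] market_buy(qty=7): fills=none; bids=[#4:3@101] asks=[-]
After op 8 [order #7] limit_sell(price=96, qty=5): fills=#4x#7:3@101; bids=[-] asks=[#7:2@96]

Answer: bid=- ask=-
bid=- ask=-
bid=97 ask=-
bid=101 ask=-
bid=101 ask=-
bid=101 ask=-
bid=101 ask=-
bid=- ask=96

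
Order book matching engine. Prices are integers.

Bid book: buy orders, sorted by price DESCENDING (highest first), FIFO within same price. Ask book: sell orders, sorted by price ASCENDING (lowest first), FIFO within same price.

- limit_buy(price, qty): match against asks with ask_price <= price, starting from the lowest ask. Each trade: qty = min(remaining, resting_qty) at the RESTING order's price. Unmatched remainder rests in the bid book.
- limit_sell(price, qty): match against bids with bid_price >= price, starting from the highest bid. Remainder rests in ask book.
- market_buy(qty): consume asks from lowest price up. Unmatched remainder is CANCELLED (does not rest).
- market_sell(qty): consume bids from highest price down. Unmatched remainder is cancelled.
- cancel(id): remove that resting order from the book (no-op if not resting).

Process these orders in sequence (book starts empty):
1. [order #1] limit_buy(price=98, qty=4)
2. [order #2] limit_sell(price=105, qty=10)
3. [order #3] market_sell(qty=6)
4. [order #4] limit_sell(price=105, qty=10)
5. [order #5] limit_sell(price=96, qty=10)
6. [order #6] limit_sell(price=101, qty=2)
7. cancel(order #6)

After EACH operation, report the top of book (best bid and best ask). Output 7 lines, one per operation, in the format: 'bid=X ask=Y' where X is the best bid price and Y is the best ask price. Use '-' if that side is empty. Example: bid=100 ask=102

Answer: bid=98 ask=-
bid=98 ask=105
bid=- ask=105
bid=- ask=105
bid=- ask=96
bid=- ask=96
bid=- ask=96

Derivation:
After op 1 [order #1] limit_buy(price=98, qty=4): fills=none; bids=[#1:4@98] asks=[-]
After op 2 [order #2] limit_sell(price=105, qty=10): fills=none; bids=[#1:4@98] asks=[#2:10@105]
After op 3 [order #3] market_sell(qty=6): fills=#1x#3:4@98; bids=[-] asks=[#2:10@105]
After op 4 [order #4] limit_sell(price=105, qty=10): fills=none; bids=[-] asks=[#2:10@105 #4:10@105]
After op 5 [order #5] limit_sell(price=96, qty=10): fills=none; bids=[-] asks=[#5:10@96 #2:10@105 #4:10@105]
After op 6 [order #6] limit_sell(price=101, qty=2): fills=none; bids=[-] asks=[#5:10@96 #6:2@101 #2:10@105 #4:10@105]
After op 7 cancel(order #6): fills=none; bids=[-] asks=[#5:10@96 #2:10@105 #4:10@105]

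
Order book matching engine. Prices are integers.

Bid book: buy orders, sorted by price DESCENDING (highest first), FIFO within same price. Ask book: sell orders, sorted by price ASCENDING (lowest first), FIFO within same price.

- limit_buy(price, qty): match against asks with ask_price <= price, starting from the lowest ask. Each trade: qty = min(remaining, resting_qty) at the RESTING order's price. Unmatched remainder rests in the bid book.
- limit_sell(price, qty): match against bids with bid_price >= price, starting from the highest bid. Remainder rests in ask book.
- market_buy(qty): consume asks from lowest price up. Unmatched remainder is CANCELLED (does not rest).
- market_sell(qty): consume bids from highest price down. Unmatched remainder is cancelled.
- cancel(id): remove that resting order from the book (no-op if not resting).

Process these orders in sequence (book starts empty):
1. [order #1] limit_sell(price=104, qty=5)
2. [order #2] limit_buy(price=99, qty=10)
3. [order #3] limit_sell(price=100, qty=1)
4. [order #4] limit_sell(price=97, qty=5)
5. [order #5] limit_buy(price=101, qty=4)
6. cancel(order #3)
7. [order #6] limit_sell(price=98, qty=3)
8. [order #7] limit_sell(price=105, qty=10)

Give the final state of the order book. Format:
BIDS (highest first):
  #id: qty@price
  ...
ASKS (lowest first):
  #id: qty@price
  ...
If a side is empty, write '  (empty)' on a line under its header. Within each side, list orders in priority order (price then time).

Answer: BIDS (highest first):
  #2: 5@99
ASKS (lowest first):
  #1: 5@104
  #7: 10@105

Derivation:
After op 1 [order #1] limit_sell(price=104, qty=5): fills=none; bids=[-] asks=[#1:5@104]
After op 2 [order #2] limit_buy(price=99, qty=10): fills=none; bids=[#2:10@99] asks=[#1:5@104]
After op 3 [order #3] limit_sell(price=100, qty=1): fills=none; bids=[#2:10@99] asks=[#3:1@100 #1:5@104]
After op 4 [order #4] limit_sell(price=97, qty=5): fills=#2x#4:5@99; bids=[#2:5@99] asks=[#3:1@100 #1:5@104]
After op 5 [order #5] limit_buy(price=101, qty=4): fills=#5x#3:1@100; bids=[#5:3@101 #2:5@99] asks=[#1:5@104]
After op 6 cancel(order #3): fills=none; bids=[#5:3@101 #2:5@99] asks=[#1:5@104]
After op 7 [order #6] limit_sell(price=98, qty=3): fills=#5x#6:3@101; bids=[#2:5@99] asks=[#1:5@104]
After op 8 [order #7] limit_sell(price=105, qty=10): fills=none; bids=[#2:5@99] asks=[#1:5@104 #7:10@105]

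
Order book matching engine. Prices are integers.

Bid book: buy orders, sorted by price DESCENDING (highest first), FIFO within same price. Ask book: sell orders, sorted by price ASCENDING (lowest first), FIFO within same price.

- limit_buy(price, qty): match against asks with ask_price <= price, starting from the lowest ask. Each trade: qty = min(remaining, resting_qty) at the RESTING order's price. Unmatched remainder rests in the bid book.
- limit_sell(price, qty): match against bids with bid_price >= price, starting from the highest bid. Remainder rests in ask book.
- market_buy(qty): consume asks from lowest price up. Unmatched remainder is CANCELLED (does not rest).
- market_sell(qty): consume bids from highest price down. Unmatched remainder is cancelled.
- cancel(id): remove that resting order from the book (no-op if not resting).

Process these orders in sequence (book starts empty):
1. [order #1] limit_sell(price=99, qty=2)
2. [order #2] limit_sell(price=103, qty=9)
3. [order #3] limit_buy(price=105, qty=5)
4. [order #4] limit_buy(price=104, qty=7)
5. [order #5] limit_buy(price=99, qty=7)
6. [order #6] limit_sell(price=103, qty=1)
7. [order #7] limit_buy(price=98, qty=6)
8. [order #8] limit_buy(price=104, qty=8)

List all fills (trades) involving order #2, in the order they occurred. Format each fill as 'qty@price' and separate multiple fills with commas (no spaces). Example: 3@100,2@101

After op 1 [order #1] limit_sell(price=99, qty=2): fills=none; bids=[-] asks=[#1:2@99]
After op 2 [order #2] limit_sell(price=103, qty=9): fills=none; bids=[-] asks=[#1:2@99 #2:9@103]
After op 3 [order #3] limit_buy(price=105, qty=5): fills=#3x#1:2@99 #3x#2:3@103; bids=[-] asks=[#2:6@103]
After op 4 [order #4] limit_buy(price=104, qty=7): fills=#4x#2:6@103; bids=[#4:1@104] asks=[-]
After op 5 [order #5] limit_buy(price=99, qty=7): fills=none; bids=[#4:1@104 #5:7@99] asks=[-]
After op 6 [order #6] limit_sell(price=103, qty=1): fills=#4x#6:1@104; bids=[#5:7@99] asks=[-]
After op 7 [order #7] limit_buy(price=98, qty=6): fills=none; bids=[#5:7@99 #7:6@98] asks=[-]
After op 8 [order #8] limit_buy(price=104, qty=8): fills=none; bids=[#8:8@104 #5:7@99 #7:6@98] asks=[-]

Answer: 3@103,6@103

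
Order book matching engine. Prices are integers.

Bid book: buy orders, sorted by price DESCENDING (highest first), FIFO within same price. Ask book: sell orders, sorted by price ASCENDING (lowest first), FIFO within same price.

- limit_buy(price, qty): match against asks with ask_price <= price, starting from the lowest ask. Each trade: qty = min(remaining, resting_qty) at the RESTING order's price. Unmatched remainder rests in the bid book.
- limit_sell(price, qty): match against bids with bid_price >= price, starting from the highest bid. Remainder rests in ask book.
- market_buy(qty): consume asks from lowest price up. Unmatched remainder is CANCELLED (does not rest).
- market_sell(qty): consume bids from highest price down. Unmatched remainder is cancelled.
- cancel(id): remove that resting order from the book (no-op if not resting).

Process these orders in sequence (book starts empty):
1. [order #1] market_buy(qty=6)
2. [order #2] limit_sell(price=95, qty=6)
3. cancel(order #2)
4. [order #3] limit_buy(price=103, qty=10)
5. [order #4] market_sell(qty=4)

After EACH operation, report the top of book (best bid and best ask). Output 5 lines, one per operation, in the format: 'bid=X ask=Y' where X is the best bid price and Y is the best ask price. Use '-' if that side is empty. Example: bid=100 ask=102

After op 1 [order #1] market_buy(qty=6): fills=none; bids=[-] asks=[-]
After op 2 [order #2] limit_sell(price=95, qty=6): fills=none; bids=[-] asks=[#2:6@95]
After op 3 cancel(order #2): fills=none; bids=[-] asks=[-]
After op 4 [order #3] limit_buy(price=103, qty=10): fills=none; bids=[#3:10@103] asks=[-]
After op 5 [order #4] market_sell(qty=4): fills=#3x#4:4@103; bids=[#3:6@103] asks=[-]

Answer: bid=- ask=-
bid=- ask=95
bid=- ask=-
bid=103 ask=-
bid=103 ask=-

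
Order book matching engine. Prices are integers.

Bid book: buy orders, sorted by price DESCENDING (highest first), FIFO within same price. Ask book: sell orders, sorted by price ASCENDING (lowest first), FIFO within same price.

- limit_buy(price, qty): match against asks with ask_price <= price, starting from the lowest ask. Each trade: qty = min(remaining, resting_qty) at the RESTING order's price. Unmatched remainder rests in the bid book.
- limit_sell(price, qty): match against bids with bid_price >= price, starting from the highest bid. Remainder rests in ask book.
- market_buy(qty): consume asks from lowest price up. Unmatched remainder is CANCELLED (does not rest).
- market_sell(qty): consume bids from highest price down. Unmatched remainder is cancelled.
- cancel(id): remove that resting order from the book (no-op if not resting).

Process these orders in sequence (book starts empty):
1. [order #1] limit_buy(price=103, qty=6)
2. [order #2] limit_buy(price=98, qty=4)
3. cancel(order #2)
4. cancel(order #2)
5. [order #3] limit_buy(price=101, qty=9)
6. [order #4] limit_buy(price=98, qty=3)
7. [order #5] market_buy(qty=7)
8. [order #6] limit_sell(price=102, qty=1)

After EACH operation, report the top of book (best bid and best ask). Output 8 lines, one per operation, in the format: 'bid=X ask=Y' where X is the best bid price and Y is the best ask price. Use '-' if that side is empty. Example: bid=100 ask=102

Answer: bid=103 ask=-
bid=103 ask=-
bid=103 ask=-
bid=103 ask=-
bid=103 ask=-
bid=103 ask=-
bid=103 ask=-
bid=103 ask=-

Derivation:
After op 1 [order #1] limit_buy(price=103, qty=6): fills=none; bids=[#1:6@103] asks=[-]
After op 2 [order #2] limit_buy(price=98, qty=4): fills=none; bids=[#1:6@103 #2:4@98] asks=[-]
After op 3 cancel(order #2): fills=none; bids=[#1:6@103] asks=[-]
After op 4 cancel(order #2): fills=none; bids=[#1:6@103] asks=[-]
After op 5 [order #3] limit_buy(price=101, qty=9): fills=none; bids=[#1:6@103 #3:9@101] asks=[-]
After op 6 [order #4] limit_buy(price=98, qty=3): fills=none; bids=[#1:6@103 #3:9@101 #4:3@98] asks=[-]
After op 7 [order #5] market_buy(qty=7): fills=none; bids=[#1:6@103 #3:9@101 #4:3@98] asks=[-]
After op 8 [order #6] limit_sell(price=102, qty=1): fills=#1x#6:1@103; bids=[#1:5@103 #3:9@101 #4:3@98] asks=[-]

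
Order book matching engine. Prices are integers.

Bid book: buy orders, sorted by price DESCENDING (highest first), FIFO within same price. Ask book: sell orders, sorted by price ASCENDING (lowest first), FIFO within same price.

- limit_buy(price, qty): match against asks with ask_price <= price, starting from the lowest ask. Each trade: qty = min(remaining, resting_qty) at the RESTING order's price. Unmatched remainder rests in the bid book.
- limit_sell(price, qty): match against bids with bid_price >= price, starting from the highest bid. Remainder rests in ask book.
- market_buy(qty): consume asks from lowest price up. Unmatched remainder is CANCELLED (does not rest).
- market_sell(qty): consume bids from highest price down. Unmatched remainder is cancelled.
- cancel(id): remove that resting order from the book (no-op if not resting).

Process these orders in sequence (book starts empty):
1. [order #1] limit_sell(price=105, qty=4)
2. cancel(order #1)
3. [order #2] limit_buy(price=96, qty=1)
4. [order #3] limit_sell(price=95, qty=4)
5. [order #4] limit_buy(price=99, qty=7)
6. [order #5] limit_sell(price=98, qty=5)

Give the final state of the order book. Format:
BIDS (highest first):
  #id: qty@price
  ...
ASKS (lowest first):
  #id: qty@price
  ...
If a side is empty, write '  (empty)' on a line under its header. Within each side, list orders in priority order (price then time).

Answer: BIDS (highest first):
  (empty)
ASKS (lowest first):
  #5: 1@98

Derivation:
After op 1 [order #1] limit_sell(price=105, qty=4): fills=none; bids=[-] asks=[#1:4@105]
After op 2 cancel(order #1): fills=none; bids=[-] asks=[-]
After op 3 [order #2] limit_buy(price=96, qty=1): fills=none; bids=[#2:1@96] asks=[-]
After op 4 [order #3] limit_sell(price=95, qty=4): fills=#2x#3:1@96; bids=[-] asks=[#3:3@95]
After op 5 [order #4] limit_buy(price=99, qty=7): fills=#4x#3:3@95; bids=[#4:4@99] asks=[-]
After op 6 [order #5] limit_sell(price=98, qty=5): fills=#4x#5:4@99; bids=[-] asks=[#5:1@98]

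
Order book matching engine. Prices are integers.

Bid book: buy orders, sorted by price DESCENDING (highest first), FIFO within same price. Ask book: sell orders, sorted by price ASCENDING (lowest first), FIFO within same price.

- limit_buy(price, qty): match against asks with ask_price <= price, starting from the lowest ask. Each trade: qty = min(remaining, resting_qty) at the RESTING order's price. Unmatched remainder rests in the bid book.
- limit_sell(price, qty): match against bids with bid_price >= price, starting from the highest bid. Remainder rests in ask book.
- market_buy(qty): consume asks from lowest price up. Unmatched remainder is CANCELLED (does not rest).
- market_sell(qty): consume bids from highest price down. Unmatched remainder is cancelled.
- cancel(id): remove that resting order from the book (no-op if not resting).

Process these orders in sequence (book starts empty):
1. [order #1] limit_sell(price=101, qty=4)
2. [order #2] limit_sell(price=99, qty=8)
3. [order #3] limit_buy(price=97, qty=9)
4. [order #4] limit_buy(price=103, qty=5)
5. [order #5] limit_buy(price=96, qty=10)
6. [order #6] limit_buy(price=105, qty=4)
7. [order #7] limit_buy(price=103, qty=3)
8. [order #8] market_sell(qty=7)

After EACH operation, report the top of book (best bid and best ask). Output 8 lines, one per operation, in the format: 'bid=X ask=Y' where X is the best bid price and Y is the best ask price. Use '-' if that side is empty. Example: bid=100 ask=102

After op 1 [order #1] limit_sell(price=101, qty=4): fills=none; bids=[-] asks=[#1:4@101]
After op 2 [order #2] limit_sell(price=99, qty=8): fills=none; bids=[-] asks=[#2:8@99 #1:4@101]
After op 3 [order #3] limit_buy(price=97, qty=9): fills=none; bids=[#3:9@97] asks=[#2:8@99 #1:4@101]
After op 4 [order #4] limit_buy(price=103, qty=5): fills=#4x#2:5@99; bids=[#3:9@97] asks=[#2:3@99 #1:4@101]
After op 5 [order #5] limit_buy(price=96, qty=10): fills=none; bids=[#3:9@97 #5:10@96] asks=[#2:3@99 #1:4@101]
After op 6 [order #6] limit_buy(price=105, qty=4): fills=#6x#2:3@99 #6x#1:1@101; bids=[#3:9@97 #5:10@96] asks=[#1:3@101]
After op 7 [order #7] limit_buy(price=103, qty=3): fills=#7x#1:3@101; bids=[#3:9@97 #5:10@96] asks=[-]
After op 8 [order #8] market_sell(qty=7): fills=#3x#8:7@97; bids=[#3:2@97 #5:10@96] asks=[-]

Answer: bid=- ask=101
bid=- ask=99
bid=97 ask=99
bid=97 ask=99
bid=97 ask=99
bid=97 ask=101
bid=97 ask=-
bid=97 ask=-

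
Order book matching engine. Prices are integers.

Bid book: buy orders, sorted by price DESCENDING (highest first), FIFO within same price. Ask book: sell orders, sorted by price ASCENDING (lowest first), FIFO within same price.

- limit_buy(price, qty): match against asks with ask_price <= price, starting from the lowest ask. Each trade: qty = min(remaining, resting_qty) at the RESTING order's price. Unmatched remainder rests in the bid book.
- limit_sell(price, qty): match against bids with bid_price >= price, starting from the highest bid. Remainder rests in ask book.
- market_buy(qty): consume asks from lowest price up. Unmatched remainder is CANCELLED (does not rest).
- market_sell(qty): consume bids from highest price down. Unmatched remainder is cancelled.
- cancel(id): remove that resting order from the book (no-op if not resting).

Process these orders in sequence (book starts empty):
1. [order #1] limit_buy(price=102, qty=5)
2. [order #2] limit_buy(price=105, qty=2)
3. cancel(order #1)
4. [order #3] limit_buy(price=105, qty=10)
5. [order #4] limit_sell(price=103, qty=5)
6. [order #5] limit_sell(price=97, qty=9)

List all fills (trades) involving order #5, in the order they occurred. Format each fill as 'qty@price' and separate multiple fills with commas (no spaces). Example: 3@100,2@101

After op 1 [order #1] limit_buy(price=102, qty=5): fills=none; bids=[#1:5@102] asks=[-]
After op 2 [order #2] limit_buy(price=105, qty=2): fills=none; bids=[#2:2@105 #1:5@102] asks=[-]
After op 3 cancel(order #1): fills=none; bids=[#2:2@105] asks=[-]
After op 4 [order #3] limit_buy(price=105, qty=10): fills=none; bids=[#2:2@105 #3:10@105] asks=[-]
After op 5 [order #4] limit_sell(price=103, qty=5): fills=#2x#4:2@105 #3x#4:3@105; bids=[#3:7@105] asks=[-]
After op 6 [order #5] limit_sell(price=97, qty=9): fills=#3x#5:7@105; bids=[-] asks=[#5:2@97]

Answer: 7@105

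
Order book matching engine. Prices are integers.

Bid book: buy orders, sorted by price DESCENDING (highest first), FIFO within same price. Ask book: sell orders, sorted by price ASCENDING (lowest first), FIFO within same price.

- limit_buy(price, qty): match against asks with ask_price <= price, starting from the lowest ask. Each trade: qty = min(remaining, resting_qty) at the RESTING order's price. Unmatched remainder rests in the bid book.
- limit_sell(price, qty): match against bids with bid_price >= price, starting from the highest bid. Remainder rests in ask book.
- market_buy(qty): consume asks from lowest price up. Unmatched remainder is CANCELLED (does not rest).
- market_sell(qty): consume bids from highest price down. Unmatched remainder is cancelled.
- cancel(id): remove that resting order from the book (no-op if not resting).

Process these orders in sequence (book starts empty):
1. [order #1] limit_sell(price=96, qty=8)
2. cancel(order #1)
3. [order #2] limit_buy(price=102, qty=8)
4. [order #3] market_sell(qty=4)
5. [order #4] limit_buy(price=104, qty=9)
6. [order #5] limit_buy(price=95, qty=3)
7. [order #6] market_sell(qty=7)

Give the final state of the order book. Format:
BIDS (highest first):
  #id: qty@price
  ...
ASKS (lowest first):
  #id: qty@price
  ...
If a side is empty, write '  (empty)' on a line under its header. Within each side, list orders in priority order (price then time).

After op 1 [order #1] limit_sell(price=96, qty=8): fills=none; bids=[-] asks=[#1:8@96]
After op 2 cancel(order #1): fills=none; bids=[-] asks=[-]
After op 3 [order #2] limit_buy(price=102, qty=8): fills=none; bids=[#2:8@102] asks=[-]
After op 4 [order #3] market_sell(qty=4): fills=#2x#3:4@102; bids=[#2:4@102] asks=[-]
After op 5 [order #4] limit_buy(price=104, qty=9): fills=none; bids=[#4:9@104 #2:4@102] asks=[-]
After op 6 [order #5] limit_buy(price=95, qty=3): fills=none; bids=[#4:9@104 #2:4@102 #5:3@95] asks=[-]
After op 7 [order #6] market_sell(qty=7): fills=#4x#6:7@104; bids=[#4:2@104 #2:4@102 #5:3@95] asks=[-]

Answer: BIDS (highest first):
  #4: 2@104
  #2: 4@102
  #5: 3@95
ASKS (lowest first):
  (empty)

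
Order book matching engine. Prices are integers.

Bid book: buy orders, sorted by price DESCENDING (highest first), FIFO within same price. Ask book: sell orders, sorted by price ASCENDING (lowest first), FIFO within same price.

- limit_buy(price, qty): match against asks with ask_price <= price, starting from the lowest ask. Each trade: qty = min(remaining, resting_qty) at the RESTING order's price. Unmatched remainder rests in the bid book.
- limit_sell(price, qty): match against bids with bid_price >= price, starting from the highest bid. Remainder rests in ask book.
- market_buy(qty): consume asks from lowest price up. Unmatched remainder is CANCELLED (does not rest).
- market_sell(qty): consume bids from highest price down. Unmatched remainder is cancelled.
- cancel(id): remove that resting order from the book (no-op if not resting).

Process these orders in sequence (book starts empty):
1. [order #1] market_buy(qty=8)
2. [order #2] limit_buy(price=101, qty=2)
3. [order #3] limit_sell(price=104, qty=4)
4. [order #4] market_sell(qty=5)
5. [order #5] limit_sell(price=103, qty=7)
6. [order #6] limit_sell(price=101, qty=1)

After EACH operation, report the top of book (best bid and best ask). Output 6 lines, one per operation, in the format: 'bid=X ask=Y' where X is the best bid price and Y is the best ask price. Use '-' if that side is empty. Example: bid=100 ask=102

After op 1 [order #1] market_buy(qty=8): fills=none; bids=[-] asks=[-]
After op 2 [order #2] limit_buy(price=101, qty=2): fills=none; bids=[#2:2@101] asks=[-]
After op 3 [order #3] limit_sell(price=104, qty=4): fills=none; bids=[#2:2@101] asks=[#3:4@104]
After op 4 [order #4] market_sell(qty=5): fills=#2x#4:2@101; bids=[-] asks=[#3:4@104]
After op 5 [order #5] limit_sell(price=103, qty=7): fills=none; bids=[-] asks=[#5:7@103 #3:4@104]
After op 6 [order #6] limit_sell(price=101, qty=1): fills=none; bids=[-] asks=[#6:1@101 #5:7@103 #3:4@104]

Answer: bid=- ask=-
bid=101 ask=-
bid=101 ask=104
bid=- ask=104
bid=- ask=103
bid=- ask=101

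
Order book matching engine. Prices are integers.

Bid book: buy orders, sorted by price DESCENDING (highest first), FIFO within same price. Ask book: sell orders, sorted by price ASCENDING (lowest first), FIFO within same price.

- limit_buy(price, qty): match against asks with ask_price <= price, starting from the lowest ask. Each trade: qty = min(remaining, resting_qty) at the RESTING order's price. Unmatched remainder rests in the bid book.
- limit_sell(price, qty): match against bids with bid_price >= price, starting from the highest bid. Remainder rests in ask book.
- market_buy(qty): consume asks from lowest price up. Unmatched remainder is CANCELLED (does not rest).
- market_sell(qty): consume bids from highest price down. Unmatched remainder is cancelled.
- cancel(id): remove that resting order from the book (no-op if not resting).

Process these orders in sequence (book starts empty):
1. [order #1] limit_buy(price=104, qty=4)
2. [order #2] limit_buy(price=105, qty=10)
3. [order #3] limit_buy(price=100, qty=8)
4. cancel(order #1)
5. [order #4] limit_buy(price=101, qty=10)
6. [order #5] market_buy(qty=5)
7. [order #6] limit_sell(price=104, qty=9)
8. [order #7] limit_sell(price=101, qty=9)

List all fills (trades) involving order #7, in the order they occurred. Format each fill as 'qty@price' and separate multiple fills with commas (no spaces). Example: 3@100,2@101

Answer: 1@105,8@101

Derivation:
After op 1 [order #1] limit_buy(price=104, qty=4): fills=none; bids=[#1:4@104] asks=[-]
After op 2 [order #2] limit_buy(price=105, qty=10): fills=none; bids=[#2:10@105 #1:4@104] asks=[-]
After op 3 [order #3] limit_buy(price=100, qty=8): fills=none; bids=[#2:10@105 #1:4@104 #3:8@100] asks=[-]
After op 4 cancel(order #1): fills=none; bids=[#2:10@105 #3:8@100] asks=[-]
After op 5 [order #4] limit_buy(price=101, qty=10): fills=none; bids=[#2:10@105 #4:10@101 #3:8@100] asks=[-]
After op 6 [order #5] market_buy(qty=5): fills=none; bids=[#2:10@105 #4:10@101 #3:8@100] asks=[-]
After op 7 [order #6] limit_sell(price=104, qty=9): fills=#2x#6:9@105; bids=[#2:1@105 #4:10@101 #3:8@100] asks=[-]
After op 8 [order #7] limit_sell(price=101, qty=9): fills=#2x#7:1@105 #4x#7:8@101; bids=[#4:2@101 #3:8@100] asks=[-]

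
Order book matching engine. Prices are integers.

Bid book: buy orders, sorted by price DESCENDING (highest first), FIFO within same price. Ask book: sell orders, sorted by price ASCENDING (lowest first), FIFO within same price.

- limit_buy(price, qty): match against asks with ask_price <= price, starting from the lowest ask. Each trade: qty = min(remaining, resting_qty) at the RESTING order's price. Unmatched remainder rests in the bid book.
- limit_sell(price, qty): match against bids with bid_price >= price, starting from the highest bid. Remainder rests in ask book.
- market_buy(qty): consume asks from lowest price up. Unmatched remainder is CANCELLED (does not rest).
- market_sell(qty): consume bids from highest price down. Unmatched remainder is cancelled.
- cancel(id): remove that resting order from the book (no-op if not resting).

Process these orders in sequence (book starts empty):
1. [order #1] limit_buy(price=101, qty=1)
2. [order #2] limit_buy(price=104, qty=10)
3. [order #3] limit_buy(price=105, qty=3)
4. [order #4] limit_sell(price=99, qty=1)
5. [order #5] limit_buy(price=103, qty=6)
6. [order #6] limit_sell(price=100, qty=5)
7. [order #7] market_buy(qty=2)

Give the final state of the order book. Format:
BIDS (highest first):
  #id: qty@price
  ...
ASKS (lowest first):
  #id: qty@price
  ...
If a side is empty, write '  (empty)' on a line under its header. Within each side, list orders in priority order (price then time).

Answer: BIDS (highest first):
  #2: 7@104
  #5: 6@103
  #1: 1@101
ASKS (lowest first):
  (empty)

Derivation:
After op 1 [order #1] limit_buy(price=101, qty=1): fills=none; bids=[#1:1@101] asks=[-]
After op 2 [order #2] limit_buy(price=104, qty=10): fills=none; bids=[#2:10@104 #1:1@101] asks=[-]
After op 3 [order #3] limit_buy(price=105, qty=3): fills=none; bids=[#3:3@105 #2:10@104 #1:1@101] asks=[-]
After op 4 [order #4] limit_sell(price=99, qty=1): fills=#3x#4:1@105; bids=[#3:2@105 #2:10@104 #1:1@101] asks=[-]
After op 5 [order #5] limit_buy(price=103, qty=6): fills=none; bids=[#3:2@105 #2:10@104 #5:6@103 #1:1@101] asks=[-]
After op 6 [order #6] limit_sell(price=100, qty=5): fills=#3x#6:2@105 #2x#6:3@104; bids=[#2:7@104 #5:6@103 #1:1@101] asks=[-]
After op 7 [order #7] market_buy(qty=2): fills=none; bids=[#2:7@104 #5:6@103 #1:1@101] asks=[-]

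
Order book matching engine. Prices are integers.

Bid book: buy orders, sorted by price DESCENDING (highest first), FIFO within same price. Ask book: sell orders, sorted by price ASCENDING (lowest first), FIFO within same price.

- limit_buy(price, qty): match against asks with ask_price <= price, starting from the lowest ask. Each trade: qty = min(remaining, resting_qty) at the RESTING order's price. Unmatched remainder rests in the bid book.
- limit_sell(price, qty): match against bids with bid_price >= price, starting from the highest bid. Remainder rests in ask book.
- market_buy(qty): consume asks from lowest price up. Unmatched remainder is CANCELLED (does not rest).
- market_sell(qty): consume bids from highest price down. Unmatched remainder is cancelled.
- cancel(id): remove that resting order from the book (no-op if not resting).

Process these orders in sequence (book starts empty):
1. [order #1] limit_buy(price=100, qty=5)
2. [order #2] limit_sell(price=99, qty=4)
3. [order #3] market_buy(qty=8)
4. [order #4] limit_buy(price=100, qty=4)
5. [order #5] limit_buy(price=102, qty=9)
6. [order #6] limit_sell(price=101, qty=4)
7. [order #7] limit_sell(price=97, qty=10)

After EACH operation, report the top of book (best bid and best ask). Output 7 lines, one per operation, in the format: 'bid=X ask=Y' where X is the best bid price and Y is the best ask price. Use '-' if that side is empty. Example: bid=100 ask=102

Answer: bid=100 ask=-
bid=100 ask=-
bid=100 ask=-
bid=100 ask=-
bid=102 ask=-
bid=102 ask=-
bid=- ask=-

Derivation:
After op 1 [order #1] limit_buy(price=100, qty=5): fills=none; bids=[#1:5@100] asks=[-]
After op 2 [order #2] limit_sell(price=99, qty=4): fills=#1x#2:4@100; bids=[#1:1@100] asks=[-]
After op 3 [order #3] market_buy(qty=8): fills=none; bids=[#1:1@100] asks=[-]
After op 4 [order #4] limit_buy(price=100, qty=4): fills=none; bids=[#1:1@100 #4:4@100] asks=[-]
After op 5 [order #5] limit_buy(price=102, qty=9): fills=none; bids=[#5:9@102 #1:1@100 #4:4@100] asks=[-]
After op 6 [order #6] limit_sell(price=101, qty=4): fills=#5x#6:4@102; bids=[#5:5@102 #1:1@100 #4:4@100] asks=[-]
After op 7 [order #7] limit_sell(price=97, qty=10): fills=#5x#7:5@102 #1x#7:1@100 #4x#7:4@100; bids=[-] asks=[-]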